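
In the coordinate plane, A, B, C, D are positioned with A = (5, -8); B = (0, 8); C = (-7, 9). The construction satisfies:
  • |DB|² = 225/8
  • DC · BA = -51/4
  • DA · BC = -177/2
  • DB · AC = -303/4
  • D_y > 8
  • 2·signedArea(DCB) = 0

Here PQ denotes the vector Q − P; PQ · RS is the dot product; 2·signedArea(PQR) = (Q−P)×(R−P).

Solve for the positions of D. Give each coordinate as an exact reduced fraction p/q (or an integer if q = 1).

D = (-21/4, 35/4)

1. D_x = -21/4  [2·signedArea(DCB) = 0 ∩ DC · BA = -51/4]
2. D_y = 35/4  [2·signedArea(DCB) = 0 ∩ DC · BA = -51/4]
   → D = (-21/4, 35/4)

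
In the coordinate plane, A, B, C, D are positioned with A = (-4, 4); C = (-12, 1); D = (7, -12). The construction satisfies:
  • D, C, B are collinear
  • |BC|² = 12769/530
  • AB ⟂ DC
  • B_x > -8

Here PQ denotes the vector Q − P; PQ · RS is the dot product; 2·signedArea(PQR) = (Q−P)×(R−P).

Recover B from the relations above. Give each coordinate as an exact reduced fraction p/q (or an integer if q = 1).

B = (-4213/530, -939/530)

1. B_x = -4213/530  [D, C, B are collinear ∩ AB ⟂ DC]
2. B_y = -939/530  [D, C, B are collinear ∩ AB ⟂ DC]
   → B = (-4213/530, -939/530)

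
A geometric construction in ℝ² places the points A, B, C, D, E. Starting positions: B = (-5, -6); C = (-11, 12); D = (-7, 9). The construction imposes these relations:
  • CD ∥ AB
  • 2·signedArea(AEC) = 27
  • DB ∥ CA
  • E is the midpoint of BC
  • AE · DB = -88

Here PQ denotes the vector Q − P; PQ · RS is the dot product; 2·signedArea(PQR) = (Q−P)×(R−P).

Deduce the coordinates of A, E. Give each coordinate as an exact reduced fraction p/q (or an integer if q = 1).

A = (-9, -3)
E = (-8, 3)

1. A_x = -9  [CD ∥ AB ∩ DB ∥ CA]
2. A_y = -3  [CD ∥ AB ∩ DB ∥ CA]
   → A = (-9, -3)
3. E_x = -8  [E is the midpoint of BC]
4. E_y = 3  [E is the midpoint of BC]
   → E = (-8, 3)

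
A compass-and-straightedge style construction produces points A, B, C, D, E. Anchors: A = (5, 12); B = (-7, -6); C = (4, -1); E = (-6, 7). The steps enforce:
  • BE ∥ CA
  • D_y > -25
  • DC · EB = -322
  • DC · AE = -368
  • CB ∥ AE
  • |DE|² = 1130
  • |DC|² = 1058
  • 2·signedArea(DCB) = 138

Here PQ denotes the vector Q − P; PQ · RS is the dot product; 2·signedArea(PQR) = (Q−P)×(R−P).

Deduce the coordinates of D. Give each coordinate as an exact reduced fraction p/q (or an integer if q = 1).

D = (-19, -24)

1. D_x = -19  [DC · EB = -322 ∩ 2·signedArea(DCB) = 138]
2. D_y = -24  [DC · EB = -322 ∩ 2·signedArea(DCB) = 138]
   → D = (-19, -24)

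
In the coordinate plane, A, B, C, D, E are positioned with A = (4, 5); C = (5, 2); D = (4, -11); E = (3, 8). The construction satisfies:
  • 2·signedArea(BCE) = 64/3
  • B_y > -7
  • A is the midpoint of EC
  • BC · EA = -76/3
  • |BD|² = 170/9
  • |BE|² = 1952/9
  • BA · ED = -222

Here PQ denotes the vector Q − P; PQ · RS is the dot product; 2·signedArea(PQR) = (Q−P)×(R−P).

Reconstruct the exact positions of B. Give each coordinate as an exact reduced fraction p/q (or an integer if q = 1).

1. B_x = 13/3  [BA · ED = -222 ∩ 2·signedArea(BCE) = 64/3]
2. B_y = -20/3  [BA · ED = -222 ∩ 2·signedArea(BCE) = 64/3]
   → B = (13/3, -20/3)

B = (13/3, -20/3)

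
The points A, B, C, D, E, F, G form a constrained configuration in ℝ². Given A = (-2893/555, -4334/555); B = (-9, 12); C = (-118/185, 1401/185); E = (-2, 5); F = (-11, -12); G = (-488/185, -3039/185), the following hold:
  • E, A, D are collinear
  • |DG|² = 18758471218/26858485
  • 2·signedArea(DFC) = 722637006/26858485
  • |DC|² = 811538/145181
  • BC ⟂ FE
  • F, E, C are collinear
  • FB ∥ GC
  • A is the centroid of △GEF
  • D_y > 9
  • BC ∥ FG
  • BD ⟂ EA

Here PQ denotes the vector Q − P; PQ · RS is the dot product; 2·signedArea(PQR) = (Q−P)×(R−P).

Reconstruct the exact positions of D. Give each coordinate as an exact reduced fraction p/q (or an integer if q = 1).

1. D_x = -20480067/26858485  [E, A, D are collinear ∩ BD ⟂ EA]
2. D_y = 266811294/26858485  [E, A, D are collinear ∩ BD ⟂ EA]
   → D = (-20480067/26858485, 266811294/26858485)

D = (-20480067/26858485, 266811294/26858485)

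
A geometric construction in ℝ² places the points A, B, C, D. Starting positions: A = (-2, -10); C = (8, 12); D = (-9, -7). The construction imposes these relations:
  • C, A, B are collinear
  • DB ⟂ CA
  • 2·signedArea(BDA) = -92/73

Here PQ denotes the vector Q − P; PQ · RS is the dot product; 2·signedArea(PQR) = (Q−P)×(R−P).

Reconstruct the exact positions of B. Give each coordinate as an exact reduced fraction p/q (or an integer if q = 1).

B = (-151/73, -741/73)

1. B_x = -151/73  [C, A, B are collinear ∩ DB ⟂ CA]
2. B_y = -741/73  [C, A, B are collinear ∩ DB ⟂ CA]
   → B = (-151/73, -741/73)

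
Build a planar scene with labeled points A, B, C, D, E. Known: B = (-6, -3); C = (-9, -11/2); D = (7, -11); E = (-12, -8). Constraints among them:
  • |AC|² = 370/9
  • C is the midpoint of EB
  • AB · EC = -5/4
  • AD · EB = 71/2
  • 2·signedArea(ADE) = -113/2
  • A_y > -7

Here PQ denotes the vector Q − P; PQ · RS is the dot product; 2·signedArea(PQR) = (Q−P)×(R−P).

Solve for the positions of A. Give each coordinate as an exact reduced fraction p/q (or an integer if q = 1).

A = (-8/3, -13/2)

1. A_x = -8/3  [AB · EC = -5/4 ∩ 2·signedArea(ADE) = -113/2]
2. A_y = -13/2  [AB · EC = -5/4 ∩ 2·signedArea(ADE) = -113/2]
   → A = (-8/3, -13/2)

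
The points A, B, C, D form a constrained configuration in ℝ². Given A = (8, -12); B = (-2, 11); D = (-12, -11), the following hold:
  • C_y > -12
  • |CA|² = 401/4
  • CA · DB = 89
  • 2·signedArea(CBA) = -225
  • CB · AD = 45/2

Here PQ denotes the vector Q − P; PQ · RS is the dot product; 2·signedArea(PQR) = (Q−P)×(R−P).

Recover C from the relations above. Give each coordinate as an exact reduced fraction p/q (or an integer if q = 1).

1. C_x = -2  [CB · AD = 45/2 ∩ CA · DB = 89]
2. C_y = -23/2  [CB · AD = 45/2 ∩ CA · DB = 89]
   → C = (-2, -23/2)

C = (-2, -23/2)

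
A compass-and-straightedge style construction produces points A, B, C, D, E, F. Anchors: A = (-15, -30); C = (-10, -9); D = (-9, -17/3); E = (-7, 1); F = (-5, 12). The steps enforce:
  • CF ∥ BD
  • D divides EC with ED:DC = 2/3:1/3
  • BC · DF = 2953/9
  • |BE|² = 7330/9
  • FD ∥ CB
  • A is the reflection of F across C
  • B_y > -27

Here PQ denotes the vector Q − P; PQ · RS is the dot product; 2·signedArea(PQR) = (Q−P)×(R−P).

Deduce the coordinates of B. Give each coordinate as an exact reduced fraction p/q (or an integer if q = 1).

1. B_x = -14  [CF ∥ BD ∩ FD ∥ CB]
2. B_y = -80/3  [CF ∥ BD ∩ FD ∥ CB]
   → B = (-14, -80/3)

B = (-14, -80/3)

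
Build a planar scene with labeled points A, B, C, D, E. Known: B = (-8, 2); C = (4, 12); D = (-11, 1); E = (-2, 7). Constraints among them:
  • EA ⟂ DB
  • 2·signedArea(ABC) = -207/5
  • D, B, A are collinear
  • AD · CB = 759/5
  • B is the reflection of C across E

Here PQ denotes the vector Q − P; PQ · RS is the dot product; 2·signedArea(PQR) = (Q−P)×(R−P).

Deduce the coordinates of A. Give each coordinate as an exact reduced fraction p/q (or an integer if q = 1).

A = (-11/10, 43/10)

1. A_x = -11/10  [D, B, A are collinear ∩ EA ⟂ DB]
2. A_y = 43/10  [D, B, A are collinear ∩ EA ⟂ DB]
   → A = (-11/10, 43/10)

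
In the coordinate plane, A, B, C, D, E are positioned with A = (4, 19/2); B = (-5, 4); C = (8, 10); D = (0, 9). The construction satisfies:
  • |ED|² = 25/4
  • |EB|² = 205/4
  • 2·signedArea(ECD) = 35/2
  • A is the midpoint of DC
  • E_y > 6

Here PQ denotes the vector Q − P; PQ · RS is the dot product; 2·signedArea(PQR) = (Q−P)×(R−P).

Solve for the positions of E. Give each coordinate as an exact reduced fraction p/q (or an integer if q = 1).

E = (3/2, 7)

1. E_x = 3/2  [line 1·x + -8·y + 109/2 = 0 ∩ |EB|² = 205/4]
2. E_y = 7  [line 1·x + -8·y + 109/2 = 0 ∩ |EB|² = 205/4]
   → E = (3/2, 7)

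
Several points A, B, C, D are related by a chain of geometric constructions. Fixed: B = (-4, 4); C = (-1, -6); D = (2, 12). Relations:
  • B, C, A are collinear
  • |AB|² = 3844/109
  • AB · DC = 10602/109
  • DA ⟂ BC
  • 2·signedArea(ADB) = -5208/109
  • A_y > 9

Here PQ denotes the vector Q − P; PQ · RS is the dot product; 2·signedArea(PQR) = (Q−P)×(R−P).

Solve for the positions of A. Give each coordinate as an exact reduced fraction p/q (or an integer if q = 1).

A = (-622/109, 1056/109)

1. A_x = -622/109  [B, C, A are collinear ∩ DA ⟂ BC]
2. A_y = 1056/109  [B, C, A are collinear ∩ DA ⟂ BC]
   → A = (-622/109, 1056/109)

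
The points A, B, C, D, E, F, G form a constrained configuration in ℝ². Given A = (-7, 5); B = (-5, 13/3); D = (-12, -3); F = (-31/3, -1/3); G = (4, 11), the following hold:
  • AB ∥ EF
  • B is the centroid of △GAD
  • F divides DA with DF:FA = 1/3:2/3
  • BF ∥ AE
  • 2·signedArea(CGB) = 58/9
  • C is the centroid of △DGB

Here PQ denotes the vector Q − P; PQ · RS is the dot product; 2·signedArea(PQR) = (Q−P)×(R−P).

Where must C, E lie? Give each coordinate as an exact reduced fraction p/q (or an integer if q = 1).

C = (-13/3, 37/9)
E = (-37/3, 1/3)

1. C_x = -13/3  [C is the centroid of △DGB]
2. C_y = 37/9  [C is the centroid of △DGB]
   → C = (-13/3, 37/9)
3. E_x = -37/3  [AB ∥ EF ∩ BF ∥ AE]
4. E_y = 1/3  [AB ∥ EF ∩ BF ∥ AE]
   → E = (-37/3, 1/3)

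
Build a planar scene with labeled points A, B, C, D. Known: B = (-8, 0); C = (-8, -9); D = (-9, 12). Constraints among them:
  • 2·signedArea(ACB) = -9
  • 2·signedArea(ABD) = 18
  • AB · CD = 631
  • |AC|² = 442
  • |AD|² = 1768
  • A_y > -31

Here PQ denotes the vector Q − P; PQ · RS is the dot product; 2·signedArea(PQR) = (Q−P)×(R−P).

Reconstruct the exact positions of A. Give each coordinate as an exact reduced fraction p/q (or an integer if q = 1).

A = (-7, -30)

1. A_x = -7  [2·signedArea(ABD) = 18 ∩ AB · CD = 631]
2. A_y = -30  [2·signedArea(ABD) = 18 ∩ AB · CD = 631]
   → A = (-7, -30)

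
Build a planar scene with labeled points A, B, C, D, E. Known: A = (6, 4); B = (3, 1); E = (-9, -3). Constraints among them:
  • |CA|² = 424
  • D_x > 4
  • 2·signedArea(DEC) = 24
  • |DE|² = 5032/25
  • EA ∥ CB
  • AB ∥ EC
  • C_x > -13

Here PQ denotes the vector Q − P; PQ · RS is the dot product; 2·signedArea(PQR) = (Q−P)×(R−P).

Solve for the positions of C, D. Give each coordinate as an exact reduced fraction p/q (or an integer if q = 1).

C = (-12, -6)
D = (21/5, 11/5)

1. C_x = -12  [EA ∥ CB ∩ AB ∥ EC]
2. C_y = -6  [EA ∥ CB ∩ AB ∥ EC]
   → C = (-12, -6)
3. D_x = 21/5  [line 3·x + -3·y + -6 = 0 ∩ |DE|² = 5032/25]
4. D_y = 11/5  [line 3·x + -3·y + -6 = 0 ∩ |DE|² = 5032/25]
   → D = (21/5, 11/5)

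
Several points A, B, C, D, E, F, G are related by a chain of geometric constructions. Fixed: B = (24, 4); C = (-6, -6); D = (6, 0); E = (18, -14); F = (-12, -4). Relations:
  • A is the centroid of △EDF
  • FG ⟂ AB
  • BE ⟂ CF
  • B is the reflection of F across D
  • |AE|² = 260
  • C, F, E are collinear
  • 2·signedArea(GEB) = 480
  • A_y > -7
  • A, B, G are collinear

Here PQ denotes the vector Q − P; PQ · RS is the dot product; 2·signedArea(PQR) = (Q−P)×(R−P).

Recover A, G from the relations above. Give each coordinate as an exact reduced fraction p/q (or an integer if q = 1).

1. A_x = 4  [A is the centroid of △EDF]
2. A_y = -6  [A is the centroid of △EDF]
   → A = (4, -6)
3. G_x = -8  [A, B, G are collinear ∩ FG ⟂ AB]
4. G_y = -12  [A, B, G are collinear ∩ FG ⟂ AB]
   → G = (-8, -12)

A = (4, -6)
G = (-8, -12)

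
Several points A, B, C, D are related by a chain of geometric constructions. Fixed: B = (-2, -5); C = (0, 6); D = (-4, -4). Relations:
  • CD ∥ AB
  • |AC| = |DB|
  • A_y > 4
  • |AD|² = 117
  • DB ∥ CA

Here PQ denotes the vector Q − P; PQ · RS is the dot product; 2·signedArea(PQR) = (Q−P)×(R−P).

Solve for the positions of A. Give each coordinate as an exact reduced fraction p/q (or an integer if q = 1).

1. A_x = 2  [CD ∥ AB ∩ DB ∥ CA]
2. A_y = 5  [CD ∥ AB ∩ DB ∥ CA]
   → A = (2, 5)

A = (2, 5)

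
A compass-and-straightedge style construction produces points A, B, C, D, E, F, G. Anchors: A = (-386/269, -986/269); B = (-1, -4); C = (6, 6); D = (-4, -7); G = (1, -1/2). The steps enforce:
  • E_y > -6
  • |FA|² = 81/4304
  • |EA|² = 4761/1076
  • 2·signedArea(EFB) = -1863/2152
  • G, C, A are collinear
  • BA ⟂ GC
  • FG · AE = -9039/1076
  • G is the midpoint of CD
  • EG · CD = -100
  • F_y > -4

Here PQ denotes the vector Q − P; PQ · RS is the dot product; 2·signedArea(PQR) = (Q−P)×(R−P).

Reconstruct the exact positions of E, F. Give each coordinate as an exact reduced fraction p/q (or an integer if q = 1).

1. E_x = -731/269  [line 10·x + 13·y + 193/2 = 0 ∩ |EA|² = 4761/1076]
2. E_y = -2869/538  [line 10·x + 13·y + 193/2 = 0 ∩ |EA|² = 4761/1076]
   → E = (-731/269, -2869/538)
3. F_x = -1427/1076  [FG · AE = -9039/1076 ∩ 2·signedArea(EFB) = -1863/2152]
4. F_y = -2017/538  [FG · AE = -9039/1076 ∩ 2·signedArea(EFB) = -1863/2152]
   → F = (-1427/1076, -2017/538)

E = (-731/269, -2869/538)
F = (-1427/1076, -2017/538)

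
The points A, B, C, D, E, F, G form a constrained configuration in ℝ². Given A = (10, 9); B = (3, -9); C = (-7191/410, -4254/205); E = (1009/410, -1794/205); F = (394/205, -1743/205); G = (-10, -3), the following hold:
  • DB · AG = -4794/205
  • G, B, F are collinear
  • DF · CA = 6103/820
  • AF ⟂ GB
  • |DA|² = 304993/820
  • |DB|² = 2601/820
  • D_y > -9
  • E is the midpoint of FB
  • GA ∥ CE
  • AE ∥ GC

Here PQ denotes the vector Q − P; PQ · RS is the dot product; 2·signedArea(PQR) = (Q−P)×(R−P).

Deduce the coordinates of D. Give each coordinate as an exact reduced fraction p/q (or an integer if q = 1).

D = (567/410, -1692/205)

1. D_x = 567/410  [DB · AG = -4794/205 ∩ DF · CA = 6103/820]
2. D_y = -1692/205  [DB · AG = -4794/205 ∩ DF · CA = 6103/820]
   → D = (567/410, -1692/205)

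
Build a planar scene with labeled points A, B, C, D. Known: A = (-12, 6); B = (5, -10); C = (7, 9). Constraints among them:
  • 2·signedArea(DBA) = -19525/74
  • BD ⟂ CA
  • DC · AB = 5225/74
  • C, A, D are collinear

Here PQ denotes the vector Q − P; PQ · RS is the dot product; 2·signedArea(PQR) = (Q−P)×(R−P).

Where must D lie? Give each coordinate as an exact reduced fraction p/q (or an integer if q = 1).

D = (157/74, 609/74)

1. D_x = 157/74  [C, A, D are collinear ∩ BD ⟂ CA]
2. D_y = 609/74  [C, A, D are collinear ∩ BD ⟂ CA]
   → D = (157/74, 609/74)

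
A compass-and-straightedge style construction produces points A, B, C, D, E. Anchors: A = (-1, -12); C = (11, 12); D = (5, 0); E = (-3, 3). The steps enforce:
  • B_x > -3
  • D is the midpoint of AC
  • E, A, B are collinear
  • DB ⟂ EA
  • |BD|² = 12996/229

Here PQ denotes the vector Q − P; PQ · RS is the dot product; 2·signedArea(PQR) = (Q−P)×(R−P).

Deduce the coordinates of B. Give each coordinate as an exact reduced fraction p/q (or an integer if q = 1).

B = (-565/229, -228/229)

1. B_x = -565/229  [E, A, B are collinear ∩ DB ⟂ EA]
2. B_y = -228/229  [E, A, B are collinear ∩ DB ⟂ EA]
   → B = (-565/229, -228/229)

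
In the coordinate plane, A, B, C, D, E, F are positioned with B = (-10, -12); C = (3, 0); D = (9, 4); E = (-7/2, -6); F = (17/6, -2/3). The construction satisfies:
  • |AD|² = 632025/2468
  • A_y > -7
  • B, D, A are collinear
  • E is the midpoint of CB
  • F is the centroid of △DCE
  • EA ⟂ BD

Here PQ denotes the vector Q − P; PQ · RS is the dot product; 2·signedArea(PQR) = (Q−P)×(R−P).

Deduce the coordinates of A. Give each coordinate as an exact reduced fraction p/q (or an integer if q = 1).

A = (-3999/1234, -3892/617)

1. A_x = -3999/1234  [B, D, A are collinear ∩ EA ⟂ BD]
2. A_y = -3892/617  [B, D, A are collinear ∩ EA ⟂ BD]
   → A = (-3999/1234, -3892/617)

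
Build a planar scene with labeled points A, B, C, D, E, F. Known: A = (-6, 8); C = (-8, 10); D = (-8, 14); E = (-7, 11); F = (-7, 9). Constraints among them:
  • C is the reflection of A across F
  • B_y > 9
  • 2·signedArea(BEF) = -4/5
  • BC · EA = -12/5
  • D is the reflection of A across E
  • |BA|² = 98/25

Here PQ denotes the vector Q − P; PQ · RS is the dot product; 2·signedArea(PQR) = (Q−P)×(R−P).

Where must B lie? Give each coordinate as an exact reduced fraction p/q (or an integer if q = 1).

1. B_x = -37/5  [2·signedArea(BEF) = -4/5 ∩ BC · EA = -12/5]
2. B_y = 47/5  [2·signedArea(BEF) = -4/5 ∩ BC · EA = -12/5]
   → B = (-37/5, 47/5)

B = (-37/5, 47/5)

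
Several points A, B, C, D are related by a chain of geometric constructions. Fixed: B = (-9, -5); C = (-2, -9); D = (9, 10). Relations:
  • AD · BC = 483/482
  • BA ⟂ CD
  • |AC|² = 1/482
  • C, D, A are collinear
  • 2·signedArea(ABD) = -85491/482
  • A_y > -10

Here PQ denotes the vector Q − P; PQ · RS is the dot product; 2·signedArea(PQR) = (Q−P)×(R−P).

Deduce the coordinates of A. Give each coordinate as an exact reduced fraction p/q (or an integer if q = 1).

1. A_x = -975/482  [C, D, A are collinear ∩ BA ⟂ CD]
2. A_y = -4357/482  [C, D, A are collinear ∩ BA ⟂ CD]
   → A = (-975/482, -4357/482)

A = (-975/482, -4357/482)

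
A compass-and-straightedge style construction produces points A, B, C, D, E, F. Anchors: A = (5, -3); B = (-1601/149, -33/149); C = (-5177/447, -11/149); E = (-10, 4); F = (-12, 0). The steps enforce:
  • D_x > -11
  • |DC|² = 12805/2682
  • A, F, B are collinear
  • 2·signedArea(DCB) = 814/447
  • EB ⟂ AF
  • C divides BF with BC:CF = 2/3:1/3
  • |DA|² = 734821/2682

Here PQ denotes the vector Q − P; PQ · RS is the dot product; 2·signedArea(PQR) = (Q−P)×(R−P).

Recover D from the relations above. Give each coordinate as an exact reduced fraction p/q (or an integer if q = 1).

1. D_x = -9647/894  [line 22/149·x + 374/447·y + -22/447 = 0 ∩ |DC|² = 12805/2682]
2. D_y = 585/298  [line 22/149·x + 374/447·y + -22/447 = 0 ∩ |DC|² = 12805/2682]
   → D = (-9647/894, 585/298)

D = (-9647/894, 585/298)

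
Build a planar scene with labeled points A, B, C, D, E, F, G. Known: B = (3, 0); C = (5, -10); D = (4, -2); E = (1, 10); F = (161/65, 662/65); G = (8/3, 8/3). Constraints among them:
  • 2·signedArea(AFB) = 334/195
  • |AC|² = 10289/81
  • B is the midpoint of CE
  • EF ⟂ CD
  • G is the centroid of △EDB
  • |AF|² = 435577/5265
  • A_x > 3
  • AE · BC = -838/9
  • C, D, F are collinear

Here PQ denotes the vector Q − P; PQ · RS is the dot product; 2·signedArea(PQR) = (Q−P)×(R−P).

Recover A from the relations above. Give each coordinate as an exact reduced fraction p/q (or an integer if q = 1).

A = (28/9, 10/9)

1. A_x = 28/9  [2·signedArea(AFB) = 334/195 ∩ AE · BC = -838/9]
2. A_y = 10/9  [2·signedArea(AFB) = 334/195 ∩ AE · BC = -838/9]
   → A = (28/9, 10/9)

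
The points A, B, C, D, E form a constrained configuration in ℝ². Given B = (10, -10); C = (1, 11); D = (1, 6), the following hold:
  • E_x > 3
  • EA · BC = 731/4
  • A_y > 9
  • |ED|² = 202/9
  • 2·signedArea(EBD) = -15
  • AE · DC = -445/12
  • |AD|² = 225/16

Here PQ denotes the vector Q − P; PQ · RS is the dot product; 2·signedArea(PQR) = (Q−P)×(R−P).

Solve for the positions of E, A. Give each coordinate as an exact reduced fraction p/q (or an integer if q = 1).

A = (1, 39/4)
E = (4, 7/3)

1. E_x = 4  [line -16·x + -9·y + 85 = 0 ∩ |ED|² = 202/9]
2. E_y = 7/3  [line -16·x + -9·y + 85 = 0 ∩ |ED|² = 202/9]
   → E = (4, 7/3)
3. A_x = 1  [AE · DC = -445/12 ∩ EA · BC = 731/4]
4. A_y = 39/4  [AE · DC = -445/12 ∩ EA · BC = 731/4]
   → A = (1, 39/4)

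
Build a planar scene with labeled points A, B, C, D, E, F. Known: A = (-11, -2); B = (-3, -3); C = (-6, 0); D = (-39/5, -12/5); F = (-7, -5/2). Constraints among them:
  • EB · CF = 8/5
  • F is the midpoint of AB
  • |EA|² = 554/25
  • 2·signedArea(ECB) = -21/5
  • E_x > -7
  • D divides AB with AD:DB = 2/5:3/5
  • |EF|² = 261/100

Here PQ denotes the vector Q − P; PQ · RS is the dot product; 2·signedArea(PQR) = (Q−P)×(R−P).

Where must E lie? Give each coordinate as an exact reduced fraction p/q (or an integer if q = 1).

1. E_x = -32/5  [2·signedArea(ECB) = -21/5 ∩ EB · CF = 8/5]
2. E_y = -1  [2·signedArea(ECB) = -21/5 ∩ EB · CF = 8/5]
   → E = (-32/5, -1)

E = (-32/5, -1)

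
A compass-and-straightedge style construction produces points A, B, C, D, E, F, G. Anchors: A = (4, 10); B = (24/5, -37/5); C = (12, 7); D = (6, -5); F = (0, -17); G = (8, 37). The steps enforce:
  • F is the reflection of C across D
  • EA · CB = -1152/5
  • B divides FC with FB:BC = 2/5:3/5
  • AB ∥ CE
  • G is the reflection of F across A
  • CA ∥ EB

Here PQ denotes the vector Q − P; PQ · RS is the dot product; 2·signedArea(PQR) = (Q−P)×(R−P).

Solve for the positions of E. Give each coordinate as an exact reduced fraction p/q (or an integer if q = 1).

E = (64/5, -52/5)

1. E_x = 64/5  [CA ∥ EB ∩ AB ∥ CE]
2. E_y = -52/5  [CA ∥ EB ∩ AB ∥ CE]
   → E = (64/5, -52/5)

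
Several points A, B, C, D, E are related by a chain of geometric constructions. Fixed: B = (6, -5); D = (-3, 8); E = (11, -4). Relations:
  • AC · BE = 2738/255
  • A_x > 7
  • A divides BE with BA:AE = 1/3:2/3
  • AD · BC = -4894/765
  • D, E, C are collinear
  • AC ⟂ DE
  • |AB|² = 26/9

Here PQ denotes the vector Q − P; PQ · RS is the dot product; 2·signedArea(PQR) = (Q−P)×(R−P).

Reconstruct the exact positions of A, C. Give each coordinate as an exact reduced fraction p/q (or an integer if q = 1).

A = (23/3, -14/3)
C = (2399/255, -224/85)

1. A_x = 23/3  [A divides BE with BA:AE = 1/3:2/3]
2. A_y = -14/3  [A divides BE with BA:AE = 1/3:2/3]
   → A = (23/3, -14/3)
3. C_x = 2399/255  [D, E, C are collinear ∩ AC ⟂ DE]
4. C_y = -224/85  [D, E, C are collinear ∩ AC ⟂ DE]
   → C = (2399/255, -224/85)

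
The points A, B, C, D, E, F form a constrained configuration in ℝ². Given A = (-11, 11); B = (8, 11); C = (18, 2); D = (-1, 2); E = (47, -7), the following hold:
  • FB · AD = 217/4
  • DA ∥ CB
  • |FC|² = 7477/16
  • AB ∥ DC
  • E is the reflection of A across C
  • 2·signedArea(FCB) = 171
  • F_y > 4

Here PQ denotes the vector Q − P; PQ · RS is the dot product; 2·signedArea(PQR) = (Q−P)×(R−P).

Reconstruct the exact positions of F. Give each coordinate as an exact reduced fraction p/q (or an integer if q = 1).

F = (-7/2, 17/4)

1. F_x = -7/2  [FB · AD = 217/4 ∩ 2·signedArea(FCB) = 171]
2. F_y = 17/4  [FB · AD = 217/4 ∩ 2·signedArea(FCB) = 171]
   → F = (-7/2, 17/4)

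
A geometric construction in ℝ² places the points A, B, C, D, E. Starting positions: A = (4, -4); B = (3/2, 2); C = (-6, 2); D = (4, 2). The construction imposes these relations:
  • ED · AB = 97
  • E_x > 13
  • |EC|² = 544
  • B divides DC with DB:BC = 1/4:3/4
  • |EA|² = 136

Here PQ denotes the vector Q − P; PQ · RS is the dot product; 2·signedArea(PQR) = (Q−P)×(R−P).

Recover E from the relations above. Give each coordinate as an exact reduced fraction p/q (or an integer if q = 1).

1. E_x = 14  [line 5/2·x + -6·y + -95 = 0 ∩ |EC|² = 544]
2. E_y = -10  [line 5/2·x + -6·y + -95 = 0 ∩ |EC|² = 544]
   → E = (14, -10)

E = (14, -10)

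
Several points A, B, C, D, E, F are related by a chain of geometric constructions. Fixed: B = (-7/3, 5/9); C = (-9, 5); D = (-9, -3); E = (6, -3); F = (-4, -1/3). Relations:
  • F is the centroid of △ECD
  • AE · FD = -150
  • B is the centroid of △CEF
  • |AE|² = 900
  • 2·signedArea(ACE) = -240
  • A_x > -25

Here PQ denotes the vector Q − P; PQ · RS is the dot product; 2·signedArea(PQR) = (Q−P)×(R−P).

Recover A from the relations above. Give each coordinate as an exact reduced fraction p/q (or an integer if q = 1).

A = (-24, -3)

1. A_x = -24  [AE · FD = -150 ∩ 2·signedArea(ACE) = -240]
2. A_y = -3  [AE · FD = -150 ∩ 2·signedArea(ACE) = -240]
   → A = (-24, -3)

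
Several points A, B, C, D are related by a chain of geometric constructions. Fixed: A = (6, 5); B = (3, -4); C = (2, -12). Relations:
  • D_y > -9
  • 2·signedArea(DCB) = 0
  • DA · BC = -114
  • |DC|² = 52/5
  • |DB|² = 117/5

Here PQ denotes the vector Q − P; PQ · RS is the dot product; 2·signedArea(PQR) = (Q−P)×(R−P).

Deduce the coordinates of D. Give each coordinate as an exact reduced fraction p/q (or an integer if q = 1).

1. D_x = 12/5  [2·signedArea(DCB) = 0 ∩ DA · BC = -114]
2. D_y = -44/5  [2·signedArea(DCB) = 0 ∩ DA · BC = -114]
   → D = (12/5, -44/5)

D = (12/5, -44/5)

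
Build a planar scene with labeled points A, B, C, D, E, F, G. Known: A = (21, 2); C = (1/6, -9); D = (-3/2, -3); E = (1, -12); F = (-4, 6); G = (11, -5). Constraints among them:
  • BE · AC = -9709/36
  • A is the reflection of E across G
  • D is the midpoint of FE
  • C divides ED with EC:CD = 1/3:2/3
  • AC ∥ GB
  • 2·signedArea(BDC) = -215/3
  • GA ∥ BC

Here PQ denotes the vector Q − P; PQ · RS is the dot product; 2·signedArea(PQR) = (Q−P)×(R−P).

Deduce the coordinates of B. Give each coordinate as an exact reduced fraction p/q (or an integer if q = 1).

B = (-59/6, -16)

1. B_x = -59/6  [GA ∥ BC ∩ AC ∥ GB]
2. B_y = -16  [GA ∥ BC ∩ AC ∥ GB]
   → B = (-59/6, -16)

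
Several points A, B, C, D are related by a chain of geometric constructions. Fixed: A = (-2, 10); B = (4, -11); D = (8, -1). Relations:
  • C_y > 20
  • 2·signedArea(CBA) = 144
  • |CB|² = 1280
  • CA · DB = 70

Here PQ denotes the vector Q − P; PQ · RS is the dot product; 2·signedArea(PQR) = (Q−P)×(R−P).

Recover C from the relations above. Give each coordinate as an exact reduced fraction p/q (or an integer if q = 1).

C = (-12, 21)

1. C_x = -12  [CA · DB = 70 ∩ 2·signedArea(CBA) = 144]
2. C_y = 21  [CA · DB = 70 ∩ 2·signedArea(CBA) = 144]
   → C = (-12, 21)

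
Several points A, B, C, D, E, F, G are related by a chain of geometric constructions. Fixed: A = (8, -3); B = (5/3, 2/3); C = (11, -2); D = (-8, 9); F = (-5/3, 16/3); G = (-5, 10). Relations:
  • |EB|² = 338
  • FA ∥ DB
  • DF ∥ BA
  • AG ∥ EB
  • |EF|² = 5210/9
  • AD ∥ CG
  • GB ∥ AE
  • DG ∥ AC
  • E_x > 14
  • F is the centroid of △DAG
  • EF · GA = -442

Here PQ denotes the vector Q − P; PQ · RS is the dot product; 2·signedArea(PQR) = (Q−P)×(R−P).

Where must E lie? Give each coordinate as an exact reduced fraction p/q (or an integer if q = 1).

1. E_x = 44/3  [AG ∥ EB ∩ GB ∥ AE]
2. E_y = -37/3  [AG ∥ EB ∩ GB ∥ AE]
   → E = (44/3, -37/3)

E = (44/3, -37/3)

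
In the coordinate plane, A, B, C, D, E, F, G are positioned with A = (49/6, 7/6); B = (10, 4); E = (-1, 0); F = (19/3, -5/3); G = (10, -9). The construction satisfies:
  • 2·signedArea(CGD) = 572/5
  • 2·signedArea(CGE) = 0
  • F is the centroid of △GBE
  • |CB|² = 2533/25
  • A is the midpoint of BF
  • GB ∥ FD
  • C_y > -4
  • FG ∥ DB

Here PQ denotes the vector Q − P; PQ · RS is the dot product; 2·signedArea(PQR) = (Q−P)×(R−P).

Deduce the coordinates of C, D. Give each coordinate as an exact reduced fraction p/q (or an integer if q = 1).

1. D_x = 19/3  [FG ∥ DB ∩ GB ∥ FD]
2. D_y = 34/3  [FG ∥ DB ∩ GB ∥ FD]
   → D = (19/3, 34/3)
3. C_x = 17/5  [2·signedArea(CGE) = 0 ∩ 2·signedArea(CGD) = 572/5]
4. C_y = -18/5  [2·signedArea(CGE) = 0 ∩ 2·signedArea(CGD) = 572/5]
   → C = (17/5, -18/5)

C = (17/5, -18/5)
D = (19/3, 34/3)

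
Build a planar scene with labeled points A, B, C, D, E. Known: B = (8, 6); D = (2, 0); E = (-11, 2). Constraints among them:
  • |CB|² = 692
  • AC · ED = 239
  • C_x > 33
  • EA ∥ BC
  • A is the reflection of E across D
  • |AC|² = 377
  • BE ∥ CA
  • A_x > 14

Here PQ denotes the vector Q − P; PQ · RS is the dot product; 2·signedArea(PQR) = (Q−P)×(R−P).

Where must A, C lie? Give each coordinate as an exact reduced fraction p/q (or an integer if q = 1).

A = (15, -2)
C = (34, 2)

1. A_x = 15  [A is the reflection of E across D]
2. A_y = -2  [A is the reflection of E across D]
   → A = (15, -2)
3. C_x = 34  [BE ∥ CA ∩ EA ∥ BC]
4. C_y = 2  [BE ∥ CA ∩ EA ∥ BC]
   → C = (34, 2)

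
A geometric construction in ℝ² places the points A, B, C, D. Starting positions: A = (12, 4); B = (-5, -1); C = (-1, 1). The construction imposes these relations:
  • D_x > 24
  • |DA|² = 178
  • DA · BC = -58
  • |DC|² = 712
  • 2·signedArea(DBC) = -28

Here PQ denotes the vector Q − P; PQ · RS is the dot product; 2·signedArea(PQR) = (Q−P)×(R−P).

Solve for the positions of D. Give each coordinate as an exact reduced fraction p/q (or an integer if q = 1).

D = (25, 7)

1. D_x = 25  [2·signedArea(DBC) = -28 ∩ DA · BC = -58]
2. D_y = 7  [2·signedArea(DBC) = -28 ∩ DA · BC = -58]
   → D = (25, 7)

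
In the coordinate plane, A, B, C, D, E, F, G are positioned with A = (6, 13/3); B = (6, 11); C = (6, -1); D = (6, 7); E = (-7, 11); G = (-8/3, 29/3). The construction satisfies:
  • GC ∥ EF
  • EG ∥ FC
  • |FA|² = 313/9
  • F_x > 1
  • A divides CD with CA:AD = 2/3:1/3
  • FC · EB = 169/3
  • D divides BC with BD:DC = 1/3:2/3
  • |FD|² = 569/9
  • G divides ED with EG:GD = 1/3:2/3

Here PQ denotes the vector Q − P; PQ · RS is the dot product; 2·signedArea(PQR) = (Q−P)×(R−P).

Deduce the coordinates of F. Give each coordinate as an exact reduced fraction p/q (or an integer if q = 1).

F = (5/3, 1/3)

1. F_x = 5/3  [EG ∥ FC ∩ GC ∥ EF]
2. F_y = 1/3  [EG ∥ FC ∩ GC ∥ EF]
   → F = (5/3, 1/3)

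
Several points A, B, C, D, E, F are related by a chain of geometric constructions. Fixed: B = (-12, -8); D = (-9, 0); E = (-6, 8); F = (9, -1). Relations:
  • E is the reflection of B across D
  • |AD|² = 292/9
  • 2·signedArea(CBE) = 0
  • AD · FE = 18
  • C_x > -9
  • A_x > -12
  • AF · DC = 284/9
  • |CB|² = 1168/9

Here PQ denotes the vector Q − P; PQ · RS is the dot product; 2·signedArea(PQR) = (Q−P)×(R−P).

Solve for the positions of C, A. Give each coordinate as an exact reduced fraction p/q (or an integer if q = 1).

1. C_x = -8  [line -16·x + 6·y + -144 = 0 ∩ |CB|² = 1168/9]
2. C_y = 8/3  [line -16·x + 6·y + -144 = 0 ∩ |CB|² = 1168/9]
   → C = (-8, 8/3)
3. A_x = -11  [AF · DC = 284/9 ∩ AD · FE = 18]
4. A_y = -16/3  [AF · DC = 284/9 ∩ AD · FE = 18]
   → A = (-11, -16/3)

A = (-11, -16/3)
C = (-8, 8/3)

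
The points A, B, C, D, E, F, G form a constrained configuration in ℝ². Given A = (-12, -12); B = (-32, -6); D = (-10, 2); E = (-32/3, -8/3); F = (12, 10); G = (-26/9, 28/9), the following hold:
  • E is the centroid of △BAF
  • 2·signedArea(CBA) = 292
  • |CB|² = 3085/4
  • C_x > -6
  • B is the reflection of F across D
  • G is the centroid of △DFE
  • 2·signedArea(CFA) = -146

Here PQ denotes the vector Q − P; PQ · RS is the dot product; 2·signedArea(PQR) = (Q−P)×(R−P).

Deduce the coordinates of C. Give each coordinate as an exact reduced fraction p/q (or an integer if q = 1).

C = (-5, 1/2)

1. C_x = -5  [2·signedArea(CBA) = 292 ∩ 2·signedArea(CFA) = -146]
2. C_y = 1/2  [2·signedArea(CBA) = 292 ∩ 2·signedArea(CFA) = -146]
   → C = (-5, 1/2)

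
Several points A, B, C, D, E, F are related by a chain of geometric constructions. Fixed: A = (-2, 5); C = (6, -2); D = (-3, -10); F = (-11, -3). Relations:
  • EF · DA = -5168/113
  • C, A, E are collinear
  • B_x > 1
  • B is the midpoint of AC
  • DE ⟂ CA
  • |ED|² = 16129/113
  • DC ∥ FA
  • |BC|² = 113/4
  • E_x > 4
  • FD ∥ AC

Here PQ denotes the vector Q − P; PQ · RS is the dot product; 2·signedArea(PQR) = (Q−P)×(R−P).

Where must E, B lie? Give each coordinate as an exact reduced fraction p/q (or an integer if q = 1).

B = (2, 3/2)
E = (550/113, -114/113)

1. E_x = 550/113  [C, A, E are collinear ∩ DE ⟂ CA]
2. E_y = -114/113  [C, A, E are collinear ∩ DE ⟂ CA]
   → E = (550/113, -114/113)
3. B_x = 2  [B is the midpoint of AC]
4. B_y = 3/2  [B is the midpoint of AC]
   → B = (2, 3/2)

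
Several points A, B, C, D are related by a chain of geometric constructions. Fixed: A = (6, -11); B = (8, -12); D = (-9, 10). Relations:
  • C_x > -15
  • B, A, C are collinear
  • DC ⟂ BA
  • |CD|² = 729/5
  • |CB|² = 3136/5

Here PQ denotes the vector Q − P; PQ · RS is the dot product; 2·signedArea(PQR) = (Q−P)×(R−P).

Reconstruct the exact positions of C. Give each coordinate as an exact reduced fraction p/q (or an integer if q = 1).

C = (-72/5, -4/5)

1. C_x = -72/5  [B, A, C are collinear ∩ DC ⟂ BA]
2. C_y = -4/5  [B, A, C are collinear ∩ DC ⟂ BA]
   → C = (-72/5, -4/5)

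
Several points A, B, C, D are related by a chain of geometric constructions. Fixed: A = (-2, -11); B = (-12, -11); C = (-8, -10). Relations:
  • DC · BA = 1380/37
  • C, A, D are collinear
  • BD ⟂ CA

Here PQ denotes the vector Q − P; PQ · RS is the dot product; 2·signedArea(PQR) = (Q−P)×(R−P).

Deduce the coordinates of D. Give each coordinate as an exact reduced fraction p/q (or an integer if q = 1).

1. D_x = -434/37  [C, A, D are collinear ∩ BD ⟂ CA]
2. D_y = -347/37  [C, A, D are collinear ∩ BD ⟂ CA]
   → D = (-434/37, -347/37)

D = (-434/37, -347/37)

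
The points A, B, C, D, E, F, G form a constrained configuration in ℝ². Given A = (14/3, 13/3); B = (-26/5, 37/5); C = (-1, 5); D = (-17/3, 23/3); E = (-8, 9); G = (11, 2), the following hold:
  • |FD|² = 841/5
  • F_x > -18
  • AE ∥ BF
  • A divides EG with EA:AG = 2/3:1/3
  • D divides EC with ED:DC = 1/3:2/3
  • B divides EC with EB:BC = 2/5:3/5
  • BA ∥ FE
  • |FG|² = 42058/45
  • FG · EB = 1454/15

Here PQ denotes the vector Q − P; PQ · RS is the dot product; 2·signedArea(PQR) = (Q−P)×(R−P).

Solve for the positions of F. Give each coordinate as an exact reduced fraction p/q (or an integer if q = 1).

F = (-268/15, 181/15)

1. F_x = -268/15  [BA ∥ FE ∩ AE ∥ BF]
2. F_y = 181/15  [BA ∥ FE ∩ AE ∥ BF]
   → F = (-268/15, 181/15)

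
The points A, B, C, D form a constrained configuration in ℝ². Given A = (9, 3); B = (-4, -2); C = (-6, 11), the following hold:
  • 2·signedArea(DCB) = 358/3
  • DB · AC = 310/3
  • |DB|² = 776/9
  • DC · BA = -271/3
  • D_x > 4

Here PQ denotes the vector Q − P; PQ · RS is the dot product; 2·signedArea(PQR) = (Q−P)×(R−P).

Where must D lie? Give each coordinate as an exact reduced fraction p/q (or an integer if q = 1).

D = (14/3, 4/3)

1. D_x = 14/3  [DB · AC = 310/3 ∩ 2·signedArea(DCB) = 358/3]
2. D_y = 4/3  [DB · AC = 310/3 ∩ 2·signedArea(DCB) = 358/3]
   → D = (14/3, 4/3)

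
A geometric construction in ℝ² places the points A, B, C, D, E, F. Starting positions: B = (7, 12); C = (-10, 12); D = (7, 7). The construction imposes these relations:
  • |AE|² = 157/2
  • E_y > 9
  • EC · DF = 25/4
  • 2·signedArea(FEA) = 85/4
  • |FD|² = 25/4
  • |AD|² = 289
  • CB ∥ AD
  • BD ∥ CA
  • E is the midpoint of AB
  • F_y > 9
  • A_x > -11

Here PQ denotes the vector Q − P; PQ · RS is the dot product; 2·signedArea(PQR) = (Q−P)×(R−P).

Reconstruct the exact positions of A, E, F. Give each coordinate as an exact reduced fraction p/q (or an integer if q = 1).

A = (-10, 7)
E = (-3/2, 19/2)
F = (7, 19/2)

1. A_x = -10  [CB ∥ AD ∩ BD ∥ CA]
2. A_y = 7  [CB ∥ AD ∩ BD ∥ CA]
   → A = (-10, 7)
3. E_x = -3/2  [E is the midpoint of AB]
4. E_y = 19/2  [E is the midpoint of AB]
   → E = (-3/2, 19/2)
5. F_x = 7  [2·signedArea(FEA) = 85/4 ∩ EC · DF = 25/4]
6. F_y = 19/2  [2·signedArea(FEA) = 85/4 ∩ EC · DF = 25/4]
   → F = (7, 19/2)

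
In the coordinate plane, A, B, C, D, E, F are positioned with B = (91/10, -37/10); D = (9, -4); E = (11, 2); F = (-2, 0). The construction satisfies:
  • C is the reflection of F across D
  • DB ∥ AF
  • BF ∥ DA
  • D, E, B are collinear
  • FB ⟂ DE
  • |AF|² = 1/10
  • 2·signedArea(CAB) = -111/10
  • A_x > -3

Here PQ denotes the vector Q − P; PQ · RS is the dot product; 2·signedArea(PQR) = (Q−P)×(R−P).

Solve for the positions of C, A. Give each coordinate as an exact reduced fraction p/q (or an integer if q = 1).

1. C_x = 20  [C is the reflection of F across D]
2. C_y = -8  [C is the reflection of F across D]
   → C = (20, -8)
3. A_x = -21/10  [DB ∥ AF ∩ BF ∥ DA]
4. A_y = -3/10  [DB ∥ AF ∩ BF ∥ DA]
   → A = (-21/10, -3/10)

A = (-21/10, -3/10)
C = (20, -8)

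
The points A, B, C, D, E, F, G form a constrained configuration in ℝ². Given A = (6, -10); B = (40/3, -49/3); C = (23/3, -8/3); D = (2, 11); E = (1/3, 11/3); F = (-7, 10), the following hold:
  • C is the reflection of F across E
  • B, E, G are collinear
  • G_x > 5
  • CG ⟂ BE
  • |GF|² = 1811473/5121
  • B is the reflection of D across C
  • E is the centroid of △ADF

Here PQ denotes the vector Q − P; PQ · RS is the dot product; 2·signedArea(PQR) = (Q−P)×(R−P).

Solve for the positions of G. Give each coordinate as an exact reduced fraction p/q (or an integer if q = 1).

G = (9227/1707, -7061/1707)

1. G_x = 9227/1707  [B, E, G are collinear ∩ CG ⟂ BE]
2. G_y = -7061/1707  [B, E, G are collinear ∩ CG ⟂ BE]
   → G = (9227/1707, -7061/1707)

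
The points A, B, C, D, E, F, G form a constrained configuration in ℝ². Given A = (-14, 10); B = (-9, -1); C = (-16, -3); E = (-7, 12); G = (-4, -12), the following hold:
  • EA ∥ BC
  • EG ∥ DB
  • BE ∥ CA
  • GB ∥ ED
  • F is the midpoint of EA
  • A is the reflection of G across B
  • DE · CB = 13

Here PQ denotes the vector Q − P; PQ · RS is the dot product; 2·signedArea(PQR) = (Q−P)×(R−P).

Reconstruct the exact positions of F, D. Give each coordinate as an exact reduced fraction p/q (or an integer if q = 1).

1. F_x = -21/2  [F is the midpoint of EA]
2. F_y = 11  [F is the midpoint of EA]
   → F = (-21/2, 11)
3. D_x = -12  [EG ∥ DB ∩ GB ∥ ED]
4. D_y = 23  [EG ∥ DB ∩ GB ∥ ED]
   → D = (-12, 23)

D = (-12, 23)
F = (-21/2, 11)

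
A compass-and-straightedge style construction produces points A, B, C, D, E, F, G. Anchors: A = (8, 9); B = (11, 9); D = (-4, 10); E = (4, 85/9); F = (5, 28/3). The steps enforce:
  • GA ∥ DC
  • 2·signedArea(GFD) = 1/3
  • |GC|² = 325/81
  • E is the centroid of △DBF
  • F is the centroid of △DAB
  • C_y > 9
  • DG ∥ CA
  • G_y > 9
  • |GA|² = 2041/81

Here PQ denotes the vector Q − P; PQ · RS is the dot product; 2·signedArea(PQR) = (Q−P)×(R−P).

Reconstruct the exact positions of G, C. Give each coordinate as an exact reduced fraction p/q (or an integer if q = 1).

C = (1, 86/9)
G = (3, 85/9)

1. G_x = 3  [line -2/3·x + -9·y + 87 = 0 ∩ |GA|² = 2041/81]
2. G_y = 85/9  [line -2/3·x + -9·y + 87 = 0 ∩ |GA|² = 2041/81]
   → G = (3, 85/9)
3. C_x = 1  [DG ∥ CA ∩ GA ∥ DC]
4. C_y = 86/9  [DG ∥ CA ∩ GA ∥ DC]
   → C = (1, 86/9)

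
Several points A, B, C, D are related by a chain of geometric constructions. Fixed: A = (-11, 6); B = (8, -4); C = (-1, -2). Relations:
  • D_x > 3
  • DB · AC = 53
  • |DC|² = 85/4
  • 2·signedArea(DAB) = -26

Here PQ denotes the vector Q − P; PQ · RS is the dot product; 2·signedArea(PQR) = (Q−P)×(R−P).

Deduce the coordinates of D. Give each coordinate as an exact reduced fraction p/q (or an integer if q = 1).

D = (7/2, -3)

1. D_x = 7/2  [2·signedArea(DAB) = -26 ∩ DB · AC = 53]
2. D_y = -3  [2·signedArea(DAB) = -26 ∩ DB · AC = 53]
   → D = (7/2, -3)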